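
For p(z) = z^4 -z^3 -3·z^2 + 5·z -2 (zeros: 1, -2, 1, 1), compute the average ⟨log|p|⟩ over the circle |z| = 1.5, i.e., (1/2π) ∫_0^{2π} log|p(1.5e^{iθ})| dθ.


Zeros: -2, 1, 1, 1; r = 1.5.
Inside |z| < r: 1, 1, 1. Outside (|z| ≥ r): -2.
p(0) = -2, so log|p(0)| = log(2) = 0.6931.
Apply Jensen: I(r) = log|p(0)| + Σ_k log(r/|z_k|), summed over zeros inside |z| < r.
  log(r/|z_k|) for z_k = 1: log(1.5/1) = 0.4055
  log(r/|z_k|) for z_k = 1: log(1.5/1) = 0.4055
  log(r/|z_k|) for z_k = 1: log(1.5/1) = 0.4055
  Outside zeros (-2) contribute nothing to the Jensen sum.
Sum over inside zeros: 1.2164.
I(r) = log|p(0)| + (inside sum) = 0.6931 + 1.2164 = 1.9095.
Note: since some zeros are outside |z| ≤ r, the simplified n·log(r) form does NOT apply — only the inside zeros contribute.

I(r) ≈ 1.9095.


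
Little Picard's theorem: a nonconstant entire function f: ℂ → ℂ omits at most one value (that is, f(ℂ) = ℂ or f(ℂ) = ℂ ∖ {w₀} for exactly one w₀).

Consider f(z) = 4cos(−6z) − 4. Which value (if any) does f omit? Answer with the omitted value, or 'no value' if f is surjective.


Little Picard bounds the complement of f(ℂ) to at most one point.
cos is entire and surjective onto ℂ: for every w ∈ ℂ, cos(ζ) = w has a solution ζ ∈ ℂ (e.g., via the complex inverse arccos). With ζ = −6z this gives z = ζ/(-6). Then 4·cos(−6z) takes every value in 4·ℂ = ℂ, and adding -4 is a bijection of ℂ. So f is surjective and omits no value. (Note: only on the real line is cos bounded by [−1, 1].)

Omitted value: no value.


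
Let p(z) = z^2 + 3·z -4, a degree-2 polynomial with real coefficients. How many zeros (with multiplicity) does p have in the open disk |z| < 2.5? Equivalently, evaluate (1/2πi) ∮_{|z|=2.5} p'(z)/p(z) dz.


The zeros of p are: -4, 1.
Their magnitudes are: 4, 1.
Zeros with |z| < R = 2.5: 1.
Count = 1.
By the argument principle, (1/2πi) ∮_{|z|=R} p'(z)/p(z) dz equals exactly this count.

Number of zeros inside |z| < 2.5: 1.


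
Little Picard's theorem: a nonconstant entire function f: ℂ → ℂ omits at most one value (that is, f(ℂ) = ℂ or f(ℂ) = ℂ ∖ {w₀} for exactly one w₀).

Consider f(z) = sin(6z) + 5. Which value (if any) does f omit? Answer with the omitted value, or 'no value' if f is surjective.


Little Picard bounds the complement of f(ℂ) to at most one point.
sin is entire and surjective onto ℂ: for every w ∈ ℂ, sin(ζ) = w has a solution ζ ∈ ℂ (e.g., via the complex inverse arcsin). With ζ = 6z this gives z = ζ/(6). Then 1·sin(6z) takes every value in 1·ℂ = ℂ, and adding 5 is a bijection of ℂ. So f is surjective and omits no value. (Note: only on the real line is sin bounded by [−1, 1].)

Omitted value: no value.


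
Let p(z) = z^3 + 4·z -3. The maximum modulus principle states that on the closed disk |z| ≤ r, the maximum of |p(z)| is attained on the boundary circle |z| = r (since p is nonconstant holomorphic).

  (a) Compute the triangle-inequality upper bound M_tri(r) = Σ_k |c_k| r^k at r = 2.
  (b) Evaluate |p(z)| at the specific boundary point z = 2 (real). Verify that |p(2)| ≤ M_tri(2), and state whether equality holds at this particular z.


Coefficients: c_0 = -3, c_1 = 4, c_2 = 0, c_3 = 1. Radius r = 2.
Part (a). Triangle bound: M_tri(r) = Σ_k |c_k| r^k
  = |-3|·2^0 + |4|·2^1 + |0|·2^2 + |1|·2^3
  = 3 + 8 + 0 + 8 = 19.
This bounds M(r) := max_{|z|=r} |p(z)| from above; equality holds iff all terms c_k z^k can be made to align in phase at a single z on |z|=r.
Part (b). At z = 2 (real, on the circle |z| = r):
  p(2) = (-3)·2^0 + (4)·2^1 + (0)·2^2 + (1)·2^3 = 13.
  |p(2)| = 13.
Check: |p(2)| = 13 ≤ 19 = M_tri(2). ✓ Equality does not hold at z = 2 (the coefficients have mixed signs, so the terms do not all align in phase there).

M_tri(2) = 19; |p(2)| = 13; equality at z=2: no.


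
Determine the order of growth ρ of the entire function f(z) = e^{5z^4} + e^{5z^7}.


Each summand is entire of order 4 and 7 respectively (as in the single-exponential case). The order of a sum is at most the max of the orders, so ρ ≤ 7. For the lower bound: on |z|=r choose arg z so that 5z^7 is real positive; then |e^{5z^7}| = e^{5r^7} while |e^{5z^4}| ≤ e^{5r^4} = o(e^{5r^7}). So |f| ≥ e^{5r^7}(1 − o(1)) and ρ ≥ 7. Hence ρ = max(4, 7) = 7.
Therefore ρ = 7.

Order ρ = 7.


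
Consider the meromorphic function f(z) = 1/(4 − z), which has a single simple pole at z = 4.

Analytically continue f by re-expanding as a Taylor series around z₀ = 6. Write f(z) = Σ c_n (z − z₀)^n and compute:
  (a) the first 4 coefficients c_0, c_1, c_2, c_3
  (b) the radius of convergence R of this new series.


Let w = z − z₀, so z = z₀ + w.
Then 4 − z = 4 − (z₀ + w) = (4 − z₀) − w = -2 − w.
f(z) = 1/(-2 − w) = (1/(-2)) · 1/(1 − w/(-2)) = Σ_{n≥0} w^n / (-2)^(n+1).
So c_n = 1/(-2)^(n+1):
  c_0 = 1/(-2)^1 = -1/2.
  c_1 = 1/(-2)^2 = 1/4.
  c_2 = 1/(-2)^3 = -1/8.
  c_3 = 1/(-2)^4 = 1/16.
The series is valid for |w/d| < 1, i.e. |z − z₀| < |d|.
Radius of convergence: R = |4 − z₀| = |-2| = 2 (distance from z₀ to the singularity z = 4).

c_0 = -1/2, c_1 = 1/4, c_2 = -1/8, c_3 = 1/16; R = 2.


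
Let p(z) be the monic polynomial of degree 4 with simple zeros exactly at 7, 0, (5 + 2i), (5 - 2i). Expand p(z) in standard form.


The polynomial is p(z) = ∏_{α ∈ S} (z − α), where S = {7, 0, (5 + 2i), (5 - 2i)}.
Expanding the product yields: p(z) = z^4 -17·z^3 + 99·z^2 -203·z.
Note conjugate pairs combine to real quadratics: (z − (5+2i))(z − (5−2i)) = z² − 10z + 29.
The resulting polynomial has degree 4 and real coefficients as required.

p(z) = z^4 -17·z^3 + 99·z^2 -203·z.


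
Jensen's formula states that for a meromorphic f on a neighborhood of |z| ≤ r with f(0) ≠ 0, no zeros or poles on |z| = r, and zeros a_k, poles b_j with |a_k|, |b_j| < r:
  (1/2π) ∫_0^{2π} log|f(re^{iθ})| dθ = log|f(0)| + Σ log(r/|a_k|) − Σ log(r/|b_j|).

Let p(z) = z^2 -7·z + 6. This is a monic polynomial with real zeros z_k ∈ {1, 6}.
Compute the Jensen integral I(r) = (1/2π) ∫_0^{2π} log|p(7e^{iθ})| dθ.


Zeros: 1, 6; r = 7.
Inside |z| < r: 1, 6. Outside (|z| ≥ r): ∅.
p(0) = 6, so log|p(0)| = log(6) = 1.7918.
Apply Jensen: I(r) = log|p(0)| + Σ_k log(r/|z_k|), summed over zeros inside |z| < r.
  log(r/|z_k|) for z_k = 1: log(7/1) = 1.9459
  log(r/|z_k|) for z_k = 6: log(7/6) = 0.1542
Sum over inside zeros: 2.1001.
I(r) = log|p(0)| + (inside sum) = 1.7918 + 2.1001 = 3.8918.
Closed form (all zeros inside, monic): I(r) = n·log(r) = 2·log(7) = 3.8918. ✓

I(r) ≈ 3.8918.


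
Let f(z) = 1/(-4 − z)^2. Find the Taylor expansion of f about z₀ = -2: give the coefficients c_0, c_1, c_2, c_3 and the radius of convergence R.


Let w = z − z₀, so z = z₀ + w.
Then -4 − z = -4 − (z₀ + w) = (-4 − z₀) − w = -2 − w.
f(z) = 1/(-2 − w)^2 = (1/(-2)^2) · (1 − w/(-2))^{−2}.
By the binomial series (1−u)^{−2} = Σ_{n≥0} C(n+1, 1) u^n for |u|<1, with u = w/(-2):
  c_n = C(n+1, 1) / (-2)^(n+2).
  c_0 = 1/(-2)^2 = 1/4.
  c_1 = 2/(-2)^3 = -1/4.
  c_2 = 3/(-2)^4 = 3/16.
  c_3 = 4/(-2)^5 = -1/8.
The series is valid for |w/d| < 1, i.e. |z − z₀| < |d|.
Radius of convergence: R = |-4 − z₀| = |-2| = 2 (distance from z₀ to the singularity z = -4).

c_0 = 1/4, c_1 = -1/4, c_2 = 3/16, c_3 = -1/8; R = 2.


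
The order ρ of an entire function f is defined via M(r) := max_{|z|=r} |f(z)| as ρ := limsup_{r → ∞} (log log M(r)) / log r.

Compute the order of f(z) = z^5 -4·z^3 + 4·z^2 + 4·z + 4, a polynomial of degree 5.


|f(z)| ≤ Σ|c_k|·r^k = O(r^5) as r → ∞. Polynomial growth is O(e^{r^ε}) for every ε > 0 (since r^5/e^{r^ε} → 0), so ρ ≤ ε for all ε > 0, i.e. ρ = 0. Every nonconstant polynomial has order 0.
Therefore ρ = 0.

Order ρ = 0.


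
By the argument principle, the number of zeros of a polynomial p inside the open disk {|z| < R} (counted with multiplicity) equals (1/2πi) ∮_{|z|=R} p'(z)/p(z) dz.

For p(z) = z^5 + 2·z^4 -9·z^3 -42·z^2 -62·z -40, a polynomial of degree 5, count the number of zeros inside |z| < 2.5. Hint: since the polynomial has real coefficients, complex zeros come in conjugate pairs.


The zeros of p are: (-1 + 1i), (-1 - 1i), (-2 + 1i), (-2 - 1i), 4.
Their magnitudes are: 1.414, 1.414, 2.236, 2.236, 4.
Zeros with |z| < R = 2.5: (-1 + 1i), (-1 - 1i), (-2 + 1i), (-2 - 1i).
Count = 4.
By the argument principle, (1/2πi) ∮_{|z|=R} p'(z)/p(z) dz equals exactly this count.

Number of zeros inside |z| < 2.5: 4.


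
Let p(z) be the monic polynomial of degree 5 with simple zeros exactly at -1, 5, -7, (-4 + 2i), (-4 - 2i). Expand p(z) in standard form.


The polynomial is p(z) = ∏_{α ∈ S} (z − α), where S = {-1, 5, -7, (-4 + 2i), (-4 - 2i)}.
Expanding the product yields: p(z) = z^5 + 11·z^4 + 11·z^3 -239·z^2 -940·z -700.
Note conjugate pairs combine to real quadratics: (z − (-4+2i))(z − (-4−2i)) = z² + 8z + 20.
The resulting polynomial has degree 5 and real coefficients as required.

p(z) = z^5 + 11·z^4 + 11·z^3 -239·z^2 -940·z -700.


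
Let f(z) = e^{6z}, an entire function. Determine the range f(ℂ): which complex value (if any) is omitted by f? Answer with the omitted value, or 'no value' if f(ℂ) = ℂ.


Little Picard bounds the complement of f(ℂ) to at most one point.
e^{6z} is never zero on ℂ, so 1·e^{6z} takes every value in ℂ ∖ {0}. Adding 0 shifts the range to ℂ ∖ {0}. Thus f omits exactly the value 0.

Omitted value: 0.


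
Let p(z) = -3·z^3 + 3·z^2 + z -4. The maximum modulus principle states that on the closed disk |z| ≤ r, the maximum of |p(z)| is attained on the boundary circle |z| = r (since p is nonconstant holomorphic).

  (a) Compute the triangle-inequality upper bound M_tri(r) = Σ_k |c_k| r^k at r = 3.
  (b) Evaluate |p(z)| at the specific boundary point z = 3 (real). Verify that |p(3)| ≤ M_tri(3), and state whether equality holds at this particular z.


Coefficients: c_0 = -4, c_1 = 1, c_2 = 3, c_3 = -3. Radius r = 3.
Part (a). Triangle bound: M_tri(r) = Σ_k |c_k| r^k
  = |-4|·3^0 + |1|·3^1 + |3|·3^2 + |-3|·3^3
  = 4 + 3 + 27 + 81 = 115.
This bounds M(r) := max_{|z|=r} |p(z)| from above; equality holds iff all terms c_k z^k can be made to align in phase at a single z on |z|=r.
Part (b). At z = 3 (real, on the circle |z| = r):
  p(3) = (-4)·3^0 + (1)·3^1 + (3)·3^2 + (-3)·3^3 = -55.
  |p(3)| = 55.
Check: |p(3)| = 55 ≤ 115 = M_tri(3). ✓ Equality does not hold at z = 3 (the coefficients have mixed signs, so the terms do not all align in phase there).

M_tri(3) = 115; |p(3)| = 55; equality at z=3: no.


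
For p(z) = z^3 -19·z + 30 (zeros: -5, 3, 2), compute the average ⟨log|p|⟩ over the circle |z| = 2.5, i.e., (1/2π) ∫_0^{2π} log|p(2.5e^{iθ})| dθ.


Zeros: -5, 2, 3; r = 2.5.
Inside |z| < r: 2. Outside (|z| ≥ r): -5, 3.
p(0) = 30, so log|p(0)| = log(30) = 3.4012.
Apply Jensen: I(r) = log|p(0)| + Σ_k log(r/|z_k|), summed over zeros inside |z| < r.
  log(r/|z_k|) for z_k = 2: log(2.5/2) = 0.2231
  Outside zeros (-5, 3) contribute nothing to the Jensen sum.
Sum over inside zeros: 0.2231.
I(r) = log|p(0)| + (inside sum) = 3.4012 + 0.2231 = 3.6243.
Note: since some zeros are outside |z| ≤ r, the simplified n·log(r) form does NOT apply — only the inside zeros contribute.

I(r) ≈ 3.6243.


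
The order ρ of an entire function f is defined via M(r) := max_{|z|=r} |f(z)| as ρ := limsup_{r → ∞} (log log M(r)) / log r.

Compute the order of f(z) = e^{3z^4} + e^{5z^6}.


Each summand is entire of order 4 and 6 respectively (as in the single-exponential case). The order of a sum is at most the max of the orders, so ρ ≤ 6. For the lower bound: on |z|=r choose arg z so that 5z^6 is real positive; then |e^{5z^6}| = e^{5r^6} while |e^{3z^4}| ≤ e^{3r^4} = o(e^{5r^6}). So |f| ≥ e^{5r^6}(1 − o(1)) and ρ ≥ 6. Hence ρ = max(4, 6) = 6.
Therefore ρ = 6.

Order ρ = 6.


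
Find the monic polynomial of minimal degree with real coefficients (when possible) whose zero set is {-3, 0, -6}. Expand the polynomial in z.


The polynomial is p(z) = ∏_{α ∈ S} (z − α), where S = {-3, 0, -6}.
Expanding the product yields: p(z) = z^3 + 9·z^2 + 18·z.
The resulting polynomial has degree 3 and real coefficients as required.

p(z) = z^3 + 9·z^2 + 18·z.


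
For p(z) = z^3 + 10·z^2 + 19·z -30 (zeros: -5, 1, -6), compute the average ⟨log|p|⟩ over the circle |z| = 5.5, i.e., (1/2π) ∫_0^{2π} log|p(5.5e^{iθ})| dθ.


Zeros: -6, -5, 1; r = 5.5.
Inside |z| < r: -5, 1. Outside (|z| ≥ r): -6.
p(0) = -30, so log|p(0)| = log(30) = 3.4012.
Apply Jensen: I(r) = log|p(0)| + Σ_k log(r/|z_k|), summed over zeros inside |z| < r.
  log(r/|z_k|) for z_k = -5: log(5.5/5) = 0.0953
  log(r/|z_k|) for z_k = 1: log(5.5/1) = 1.7047
  Outside zeros (-6) contribute nothing to the Jensen sum.
Sum over inside zeros: 1.8001.
I(r) = log|p(0)| + (inside sum) = 3.4012 + 1.8001 = 5.2013.
Note: since some zeros are outside |z| ≤ r, the simplified n·log(r) form does NOT apply — only the inside zeros contribute.

I(r) ≈ 5.2013.


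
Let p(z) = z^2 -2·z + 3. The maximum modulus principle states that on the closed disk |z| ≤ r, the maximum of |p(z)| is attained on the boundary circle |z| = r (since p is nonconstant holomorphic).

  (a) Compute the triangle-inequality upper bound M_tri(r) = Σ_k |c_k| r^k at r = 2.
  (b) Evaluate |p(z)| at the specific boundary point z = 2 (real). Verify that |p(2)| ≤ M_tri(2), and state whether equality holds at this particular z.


Coefficients: c_0 = 3, c_1 = -2, c_2 = 1. Radius r = 2.
Part (a). Triangle bound: M_tri(r) = Σ_k |c_k| r^k
  = |3|·2^0 + |-2|·2^1 + |1|·2^2
  = 3 + 4 + 4 = 11.
This bounds M(r) := max_{|z|=r} |p(z)| from above; equality holds iff all terms c_k z^k can be made to align in phase at a single z on |z|=r.
Part (b). At z = 2 (real, on the circle |z| = r):
  p(2) = (3)·2^0 + (-2)·2^1 + (1)·2^2 = 3.
  |p(2)| = 3.
Check: |p(2)| = 3 ≤ 11 = M_tri(2). ✓ Equality does not hold at z = 2 (the coefficients have mixed signs, so the terms do not all align in phase there).

M_tri(2) = 11; |p(2)| = 3; equality at z=2: no.


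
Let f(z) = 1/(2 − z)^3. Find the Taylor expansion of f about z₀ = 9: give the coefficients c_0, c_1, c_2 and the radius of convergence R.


Let w = z − z₀, so z = z₀ + w.
Then 2 − z = 2 − (z₀ + w) = (2 − z₀) − w = -7 − w.
f(z) = 1/(-7 − w)^3 = (1/(-7)^3) · (1 − w/(-7))^{−3}.
By the binomial series (1−u)^{−3} = Σ_{n≥0} C(n+2, 2) u^n for |u|<1, with u = w/(-7):
  c_n = C(n+2, 2) / (-7)^(n+3).
  c_0 = 1/(-7)^3 = -1/343.
  c_1 = 3/(-7)^4 = 3/2401.
  c_2 = 6/(-7)^5 = -6/16807.
The series is valid for |w/d| < 1, i.e. |z − z₀| < |d|.
Radius of convergence: R = |2 − z₀| = |-7| = 7 (distance from z₀ to the singularity z = 2).

c_0 = -1/343, c_1 = 3/2401, c_2 = -6/16807; R = 7.


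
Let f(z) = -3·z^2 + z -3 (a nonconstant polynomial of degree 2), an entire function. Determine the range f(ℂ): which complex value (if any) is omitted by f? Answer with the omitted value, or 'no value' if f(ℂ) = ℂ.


Little Picard bounds the complement of f(ℂ) to at most one point.
For every w ∈ ℂ, the equation p(z) − w = 0 is a nonconstant polynomial in z and hence has at least one root by the fundamental theorem of algebra. So p is surjective onto ℂ, omitting no value.

Omitted value: no value.


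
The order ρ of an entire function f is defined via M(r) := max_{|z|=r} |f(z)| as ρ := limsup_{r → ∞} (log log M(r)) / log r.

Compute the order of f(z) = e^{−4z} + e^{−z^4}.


Each summand is entire of order 1 and 4 respectively (as in the single-exponential case). The order of a sum is at most the max of the orders, so ρ ≤ 4. For the lower bound: on |z|=r choose arg z so that -1z^4 is real positive; then |e^{-1z^4}| = e^{1r^4} while |e^{-4z}| ≤ e^{4r^1} = o(e^{1r^4}). So |f| ≥ e^{1r^4}(1 − o(1)) and ρ ≥ 4. Hence ρ = max(1, 4) = 4.
Therefore ρ = 4.

Order ρ = 4.


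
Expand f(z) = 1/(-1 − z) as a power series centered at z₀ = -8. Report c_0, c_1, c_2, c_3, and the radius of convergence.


Let w = z − z₀, so z = z₀ + w.
Then -1 − z = -1 − (z₀ + w) = (-1 − z₀) − w = 7 − w.
f(z) = 1/(7 − w) = (1/(7)) · 1/(1 − w/(7)) = Σ_{n≥0} w^n / (7)^(n+1).
So c_n = 1/(7)^(n+1):
  c_0 = 1/(7)^1 = 1/7.
  c_1 = 1/(7)^2 = 1/49.
  c_2 = 1/(7)^3 = 1/343.
  c_3 = 1/(7)^4 = 1/2401.
The series is valid for |w/d| < 1, i.e. |z − z₀| < |d|.
Radius of convergence: R = |-1 − z₀| = |7| = 7 (distance from z₀ to the singularity z = -1).

c_0 = 1/7, c_1 = 1/49, c_2 = 1/343, c_3 = 1/2401; R = 7.


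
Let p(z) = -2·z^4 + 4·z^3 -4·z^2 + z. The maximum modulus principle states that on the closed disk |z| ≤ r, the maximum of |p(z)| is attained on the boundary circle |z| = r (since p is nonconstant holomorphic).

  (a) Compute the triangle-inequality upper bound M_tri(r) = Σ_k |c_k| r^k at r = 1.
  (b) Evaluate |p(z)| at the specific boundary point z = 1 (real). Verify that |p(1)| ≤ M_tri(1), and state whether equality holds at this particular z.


Coefficients: c_0 = 0, c_1 = 1, c_2 = -4, c_3 = 4, c_4 = -2. Radius r = 1.
Part (a). Triangle bound: M_tri(r) = Σ_k |c_k| r^k
  = |0|·1^0 + |1|·1^1 + |-4|·1^2 + |4|·1^3 + |-2|·1^4
  = 0 + 1 + 4 + 4 + 2 = 11.
This bounds M(r) := max_{|z|=r} |p(z)| from above; equality holds iff all terms c_k z^k can be made to align in phase at a single z on |z|=r.
Part (b). At z = 1 (real, on the circle |z| = r):
  p(1) = (0)·1^0 + (1)·1^1 + (-4)·1^2 + (4)·1^3 + (-2)·1^4 = -1.
  |p(1)| = 1.
Check: |p(1)| = 1 ≤ 11 = M_tri(1). ✓ Equality does not hold at z = 1 (the coefficients have mixed signs, so the terms do not all align in phase there).

M_tri(1) = 11; |p(1)| = 1; equality at z=1: no.


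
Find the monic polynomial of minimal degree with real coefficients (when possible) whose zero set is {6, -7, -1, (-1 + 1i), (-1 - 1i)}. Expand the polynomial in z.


The polynomial is p(z) = ∏_{α ∈ S} (z − α), where S = {6, -7, -1, (-1 + 1i), (-1 - 1i)}.
Expanding the product yields: p(z) = z^5 + 4·z^4 -35·z^3 -120·z^2 -166·z -84.
Note conjugate pairs combine to real quadratics: (z − (-1+1i))(z − (-1−1i)) = z² + 2z + 2.
The resulting polynomial has degree 5 and real coefficients as required.

p(z) = z^5 + 4·z^4 -35·z^3 -120·z^2 -166·z -84.


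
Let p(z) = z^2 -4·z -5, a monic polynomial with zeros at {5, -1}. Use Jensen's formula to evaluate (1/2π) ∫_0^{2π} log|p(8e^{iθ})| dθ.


Zeros: -1, 5; r = 8.
Inside |z| < r: -1, 5. Outside (|z| ≥ r): ∅.
p(0) = -5, so log|p(0)| = log(5) = 1.6094.
Apply Jensen: I(r) = log|p(0)| + Σ_k log(r/|z_k|), summed over zeros inside |z| < r.
  log(r/|z_k|) for z_k = 5: log(8/5) = 0.4700
  log(r/|z_k|) for z_k = -1: log(8/1) = 2.0794
Sum over inside zeros: 2.5494.
I(r) = log|p(0)| + (inside sum) = 1.6094 + 2.5494 = 4.1589.
Closed form (all zeros inside, monic): I(r) = n·log(r) = 2·log(8) = 4.1589. ✓

I(r) ≈ 4.1589.


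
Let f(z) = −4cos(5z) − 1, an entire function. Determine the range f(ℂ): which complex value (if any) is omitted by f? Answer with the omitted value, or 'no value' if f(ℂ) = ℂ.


Little Picard bounds the complement of f(ℂ) to at most one point.
cos is entire and surjective onto ℂ: for every w ∈ ℂ, cos(ζ) = w has a solution ζ ∈ ℂ (e.g., via the complex inverse arccos). With ζ = 5z this gives z = ζ/(5). Then -4·cos(5z) takes every value in -4·ℂ = ℂ, and adding -1 is a bijection of ℂ. So f is surjective and omits no value. (Note: only on the real line is cos bounded by [−1, 1].)

Omitted value: no value.


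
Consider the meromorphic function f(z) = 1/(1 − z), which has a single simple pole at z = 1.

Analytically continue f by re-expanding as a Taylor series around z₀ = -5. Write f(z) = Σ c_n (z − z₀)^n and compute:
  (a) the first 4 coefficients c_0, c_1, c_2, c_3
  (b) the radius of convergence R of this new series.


Let w = z − z₀, so z = z₀ + w.
Then 1 − z = 1 − (z₀ + w) = (1 − z₀) − w = 6 − w.
f(z) = 1/(6 − w) = (1/(6)) · 1/(1 − w/(6)) = Σ_{n≥0} w^n / (6)^(n+1).
So c_n = 1/(6)^(n+1):
  c_0 = 1/(6)^1 = 1/6.
  c_1 = 1/(6)^2 = 1/36.
  c_2 = 1/(6)^3 = 1/216.
  c_3 = 1/(6)^4 = 1/1296.
The series is valid for |w/d| < 1, i.e. |z − z₀| < |d|.
Radius of convergence: R = |1 − z₀| = |6| = 6 (distance from z₀ to the singularity z = 1).

c_0 = 1/6, c_1 = 1/36, c_2 = 1/216, c_3 = 1/1296; R = 6.


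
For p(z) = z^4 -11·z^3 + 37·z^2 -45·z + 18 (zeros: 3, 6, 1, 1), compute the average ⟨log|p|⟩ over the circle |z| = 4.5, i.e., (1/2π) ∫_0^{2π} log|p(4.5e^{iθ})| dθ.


Zeros: 1, 1, 3, 6; r = 4.5.
Inside |z| < r: 1, 1, 3. Outside (|z| ≥ r): 6.
p(0) = 18, so log|p(0)| = log(18) = 2.8904.
Apply Jensen: I(r) = log|p(0)| + Σ_k log(r/|z_k|), summed over zeros inside |z| < r.
  log(r/|z_k|) for z_k = 3: log(4.5/3) = 0.4055
  log(r/|z_k|) for z_k = 1: log(4.5/1) = 1.5041
  log(r/|z_k|) for z_k = 1: log(4.5/1) = 1.5041
  Outside zeros (6) contribute nothing to the Jensen sum.
Sum over inside zeros: 3.4136.
I(r) = log|p(0)| + (inside sum) = 2.8904 + 3.4136 = 6.3040.
Note: since some zeros are outside |z| ≤ r, the simplified n·log(r) form does NOT apply — only the inside zeros contribute.

I(r) ≈ 6.3040.


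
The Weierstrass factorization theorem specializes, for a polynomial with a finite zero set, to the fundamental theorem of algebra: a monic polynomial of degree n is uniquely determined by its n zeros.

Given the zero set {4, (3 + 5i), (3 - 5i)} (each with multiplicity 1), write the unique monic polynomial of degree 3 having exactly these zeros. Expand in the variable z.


The polynomial is p(z) = ∏_{α ∈ S} (z − α), where S = {4, (3 + 5i), (3 - 5i)}.
Expanding the product yields: p(z) = z^3 -10·z^2 + 58·z -136.
Note conjugate pairs combine to real quadratics: (z − (3+5i))(z − (3−5i)) = z² − 6z + 34.
The resulting polynomial has degree 3 and real coefficients as required.

p(z) = z^3 -10·z^2 + 58·z -136.


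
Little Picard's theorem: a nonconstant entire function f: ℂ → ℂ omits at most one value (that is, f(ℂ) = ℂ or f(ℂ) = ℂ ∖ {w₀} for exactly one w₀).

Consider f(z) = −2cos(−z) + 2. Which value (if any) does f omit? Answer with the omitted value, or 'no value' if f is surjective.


Little Picard bounds the complement of f(ℂ) to at most one point.
cos is entire and surjective onto ℂ: for every w ∈ ℂ, cos(ζ) = w has a solution ζ ∈ ℂ (e.g., via the complex inverse arccos). With ζ = −z this gives z = ζ/(-1). Then -2·cos(−z) takes every value in -2·ℂ = ℂ, and adding 2 is a bijection of ℂ. So f is surjective and omits no value. (Note: only on the real line is cos bounded by [−1, 1].)

Omitted value: no value.


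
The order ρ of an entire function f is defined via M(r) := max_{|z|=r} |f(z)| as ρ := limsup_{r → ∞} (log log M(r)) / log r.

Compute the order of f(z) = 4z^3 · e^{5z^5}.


M(r) = max_{|z|=r} |4|·|z|^3·|e^{5z^5}| = 4·r^3 · e^{5r^5} (the factors attain their maxima compatibly on |z|=r). Then log M(r) = log 4 + 3·log r + 5r^5, dominated by the last term, so log log M(r) ~ 5·log r. The polynomial factor 4z^3 contributes only a log r term and does not affect the order. ρ = 5.
Therefore ρ = 5.

Order ρ = 5.


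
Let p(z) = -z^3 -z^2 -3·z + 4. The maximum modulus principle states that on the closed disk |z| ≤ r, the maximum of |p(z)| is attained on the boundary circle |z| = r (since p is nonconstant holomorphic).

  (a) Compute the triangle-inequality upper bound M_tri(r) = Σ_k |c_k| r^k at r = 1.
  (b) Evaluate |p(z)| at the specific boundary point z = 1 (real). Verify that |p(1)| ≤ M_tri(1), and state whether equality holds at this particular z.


Coefficients: c_0 = 4, c_1 = -3, c_2 = -1, c_3 = -1. Radius r = 1.
Part (a). Triangle bound: M_tri(r) = Σ_k |c_k| r^k
  = |4|·1^0 + |-3|·1^1 + |-1|·1^2 + |-1|·1^3
  = 4 + 3 + 1 + 1 = 9.
This bounds M(r) := max_{|z|=r} |p(z)| from above; equality holds iff all terms c_k z^k can be made to align in phase at a single z on |z|=r.
Part (b). At z = 1 (real, on the circle |z| = r):
  p(1) = (4)·1^0 + (-3)·1^1 + (-1)·1^2 + (-1)·1^3 = -1.
  |p(1)| = 1.
Check: |p(1)| = 1 ≤ 9 = M_tri(1). ✓ Equality does not hold at z = 1 (the coefficients have mixed signs, so the terms do not all align in phase there).

M_tri(1) = 9; |p(1)| = 1; equality at z=1: no.


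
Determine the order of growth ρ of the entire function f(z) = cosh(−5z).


cosh(w) is a linear combination of e^{iw} and e^{−iw} (or e^w, e^{−w} in the hyperbolic case), so |cosh(w)| ≤ e^{|w|}. With w = −5z, |w| ≤ 5|z| + 0 = 5r + 0 on |z| = r, giving M(r) ≤ e^{5r + 0}, so ρ ≤ 1. On a suitable ray (z = it for sin/cos; z = t for sinh/cosh, t real → ∞), |cosh(−5z)| grows like e^{5|t|}/2, so ρ ≥ 1. Hence ρ = 1.
Therefore ρ = 1.

Order ρ = 1.


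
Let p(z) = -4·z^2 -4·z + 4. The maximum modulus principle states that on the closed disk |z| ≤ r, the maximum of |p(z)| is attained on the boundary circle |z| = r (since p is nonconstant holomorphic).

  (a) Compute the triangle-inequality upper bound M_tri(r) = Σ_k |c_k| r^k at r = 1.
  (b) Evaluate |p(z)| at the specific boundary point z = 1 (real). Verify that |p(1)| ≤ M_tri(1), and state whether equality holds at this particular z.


Coefficients: c_0 = 4, c_1 = -4, c_2 = -4. Radius r = 1.
Part (a). Triangle bound: M_tri(r) = Σ_k |c_k| r^k
  = |4|·1^0 + |-4|·1^1 + |-4|·1^2
  = 4 + 4 + 4 = 12.
This bounds M(r) := max_{|z|=r} |p(z)| from above; equality holds iff all terms c_k z^k can be made to align in phase at a single z on |z|=r.
Part (b). At z = 1 (real, on the circle |z| = r):
  p(1) = (4)·1^0 + (-4)·1^1 + (-4)·1^2 = -4.
  |p(1)| = 4.
Check: |p(1)| = 4 ≤ 12 = M_tri(1). ✓ Equality does not hold at z = 1 (the coefficients have mixed signs, so the terms do not all align in phase there).

M_tri(1) = 12; |p(1)| = 4; equality at z=1: no.


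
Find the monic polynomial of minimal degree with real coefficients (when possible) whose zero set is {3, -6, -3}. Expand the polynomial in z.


The polynomial is p(z) = ∏_{α ∈ S} (z − α), where S = {3, -6, -3}.
Expanding the product yields: p(z) = z^3 + 6·z^2 -9·z -54.
The resulting polynomial has degree 3 and real coefficients as required.

p(z) = z^3 + 6·z^2 -9·z -54.


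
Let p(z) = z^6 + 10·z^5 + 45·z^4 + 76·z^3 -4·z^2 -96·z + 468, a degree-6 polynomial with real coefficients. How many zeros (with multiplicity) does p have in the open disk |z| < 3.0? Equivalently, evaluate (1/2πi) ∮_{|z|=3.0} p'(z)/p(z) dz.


The zeros of p are: (-3 + 2i), (-3 - 2i), (-3 + 3i), (-3 - 3i), (1 + 1i), (1 - 1i).
Their magnitudes are: 3.606, 3.606, 4.243, 4.243, 1.414, 1.414.
Zeros with |z| < R = 3.0: (1 + 1i), (1 - 1i).
Count = 2.
By the argument principle, (1/2πi) ∮_{|z|=R} p'(z)/p(z) dz equals exactly this count.

Number of zeros inside |z| < 3.0: 2.


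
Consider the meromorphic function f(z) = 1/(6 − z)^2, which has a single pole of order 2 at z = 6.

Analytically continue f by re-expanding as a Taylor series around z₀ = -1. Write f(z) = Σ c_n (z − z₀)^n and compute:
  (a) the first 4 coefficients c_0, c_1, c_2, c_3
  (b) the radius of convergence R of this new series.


Let w = z − z₀, so z = z₀ + w.
Then 6 − z = 6 − (z₀ + w) = (6 − z₀) − w = 7 − w.
f(z) = 1/(7 − w)^2 = (1/(7)^2) · (1 − w/(7))^{−2}.
By the binomial series (1−u)^{−2} = Σ_{n≥0} C(n+1, 1) u^n for |u|<1, with u = w/(7):
  c_n = C(n+1, 1) / (7)^(n+2).
  c_0 = 1/(7)^2 = 1/49.
  c_1 = 2/(7)^3 = 2/343.
  c_2 = 3/(7)^4 = 3/2401.
  c_3 = 4/(7)^5 = 4/16807.
The series is valid for |w/d| < 1, i.e. |z − z₀| < |d|.
Radius of convergence: R = |6 − z₀| = |7| = 7 (distance from z₀ to the singularity z = 6).

c_0 = 1/49, c_1 = 2/343, c_2 = 3/2401, c_3 = 4/16807; R = 7.


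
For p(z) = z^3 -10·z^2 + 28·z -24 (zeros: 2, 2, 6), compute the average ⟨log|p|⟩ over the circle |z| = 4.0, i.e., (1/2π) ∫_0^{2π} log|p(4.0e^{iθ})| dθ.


Zeros: 2, 2, 6; r = 4.0.
Inside |z| < r: 2, 2. Outside (|z| ≥ r): 6.
p(0) = -24, so log|p(0)| = log(24) = 3.1781.
Apply Jensen: I(r) = log|p(0)| + Σ_k log(r/|z_k|), summed over zeros inside |z| < r.
  log(r/|z_k|) for z_k = 2: log(4.0/2) = 0.6931
  log(r/|z_k|) for z_k = 2: log(4.0/2) = 0.6931
  Outside zeros (6) contribute nothing to the Jensen sum.
Sum over inside zeros: 1.3863.
I(r) = log|p(0)| + (inside sum) = 3.1781 + 1.3863 = 4.5643.
Note: since some zeros are outside |z| ≤ r, the simplified n·log(r) form does NOT apply — only the inside zeros contribute.

I(r) ≈ 4.5643.


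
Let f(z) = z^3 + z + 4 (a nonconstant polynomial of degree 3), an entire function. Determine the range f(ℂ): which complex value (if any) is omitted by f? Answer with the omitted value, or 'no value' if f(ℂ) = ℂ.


Little Picard bounds the complement of f(ℂ) to at most one point.
For every w ∈ ℂ, the equation p(z) − w = 0 is a nonconstant polynomial in z and hence has at least one root by the fundamental theorem of algebra. So p is surjective onto ℂ, omitting no value.

Omitted value: no value.


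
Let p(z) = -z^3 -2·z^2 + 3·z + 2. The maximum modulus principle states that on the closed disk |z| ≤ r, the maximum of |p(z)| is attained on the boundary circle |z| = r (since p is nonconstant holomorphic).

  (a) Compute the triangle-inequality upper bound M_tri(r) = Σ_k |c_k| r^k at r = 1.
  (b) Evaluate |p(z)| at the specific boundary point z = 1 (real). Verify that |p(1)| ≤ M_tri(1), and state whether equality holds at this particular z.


Coefficients: c_0 = 2, c_1 = 3, c_2 = -2, c_3 = -1. Radius r = 1.
Part (a). Triangle bound: M_tri(r) = Σ_k |c_k| r^k
  = |2|·1^0 + |3|·1^1 + |-2|·1^2 + |-1|·1^3
  = 2 + 3 + 2 + 1 = 8.
This bounds M(r) := max_{|z|=r} |p(z)| from above; equality holds iff all terms c_k z^k can be made to align in phase at a single z on |z|=r.
Part (b). At z = 1 (real, on the circle |z| = r):
  p(1) = (2)·1^0 + (3)·1^1 + (-2)·1^2 + (-1)·1^3 = 2.
  |p(1)| = 2.
Check: |p(1)| = 2 ≤ 8 = M_tri(1). ✓ Equality does not hold at z = 1 (the coefficients have mixed signs, so the terms do not all align in phase there).

M_tri(1) = 8; |p(1)| = 2; equality at z=1: no.


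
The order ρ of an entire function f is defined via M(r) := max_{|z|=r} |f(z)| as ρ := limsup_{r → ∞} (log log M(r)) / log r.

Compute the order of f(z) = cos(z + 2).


cos(w) is a linear combination of e^{iw} and e^{−iw} (or e^w, e^{−w} in the hyperbolic case), so |cos(w)| ≤ e^{|w|}. With w = z + 2, |w| ≤ 1|z| + 2 = 1r + 2 on |z| = r, giving M(r) ≤ e^{1r + 2}, so ρ ≤ 1. On a suitable ray (z = it for sin/cos; z = t for sinh/cosh, t real → ∞), |cos(z + 2)| grows like e^{1|t|}/2, so ρ ≥ 1. Hence ρ = 1.
Therefore ρ = 1.

Order ρ = 1.


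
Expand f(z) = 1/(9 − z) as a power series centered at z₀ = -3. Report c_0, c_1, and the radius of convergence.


Let w = z − z₀, so z = z₀ + w.
Then 9 − z = 9 − (z₀ + w) = (9 − z₀) − w = 12 − w.
f(z) = 1/(12 − w) = (1/(12)) · 1/(1 − w/(12)) = Σ_{n≥0} w^n / (12)^(n+1).
So c_n = 1/(12)^(n+1):
  c_0 = 1/(12)^1 = 1/12.
  c_1 = 1/(12)^2 = 1/144.
The series is valid for |w/d| < 1, i.e. |z − z₀| < |d|.
Radius of convergence: R = |9 − z₀| = |12| = 12 (distance from z₀ to the singularity z = 9).

c_0 = 1/12, c_1 = 1/144; R = 12.


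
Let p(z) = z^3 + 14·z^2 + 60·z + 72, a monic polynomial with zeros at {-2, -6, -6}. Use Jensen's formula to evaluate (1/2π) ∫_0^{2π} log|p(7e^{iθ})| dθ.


Zeros: -6, -6, -2; r = 7.
Inside |z| < r: -6, -6, -2. Outside (|z| ≥ r): ∅.
p(0) = 72, so log|p(0)| = log(72) = 4.2767.
Apply Jensen: I(r) = log|p(0)| + Σ_k log(r/|z_k|), summed over zeros inside |z| < r.
  log(r/|z_k|) for z_k = -2: log(7/2) = 1.2528
  log(r/|z_k|) for z_k = -6: log(7/6) = 0.1542
  log(r/|z_k|) for z_k = -6: log(7/6) = 0.1542
Sum over inside zeros: 1.5611.
I(r) = log|p(0)| + (inside sum) = 4.2767 + 1.5611 = 5.8377.
Closed form (all zeros inside, monic): I(r) = n·log(r) = 3·log(7) = 5.8377. ✓

I(r) ≈ 5.8377.


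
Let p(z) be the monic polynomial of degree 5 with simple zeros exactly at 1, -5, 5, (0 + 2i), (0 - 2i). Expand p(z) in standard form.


The polynomial is p(z) = ∏_{α ∈ S} (z − α), where S = {1, -5, 5, (0 + 2i), (0 - 2i)}.
Expanding the product yields: p(z) = z^5 -z^4 -21·z^3 + 21·z^2 -100·z + 100.
Note conjugate pairs combine to real quadratics: (z − (0+2i))(z − (0−2i)) = z² + 4.
The resulting polynomial has degree 5 and real coefficients as required.

p(z) = z^5 -z^4 -21·z^3 + 21·z^2 -100·z + 100.


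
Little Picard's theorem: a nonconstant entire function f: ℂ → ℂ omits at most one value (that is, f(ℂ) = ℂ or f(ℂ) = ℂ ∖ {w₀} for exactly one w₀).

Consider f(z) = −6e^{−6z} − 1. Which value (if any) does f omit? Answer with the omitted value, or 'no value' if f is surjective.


Little Picard bounds the complement of f(ℂ) to at most one point.
e^{−6z} is never zero on ℂ, so -6·e^{−6z} takes every value in ℂ ∖ {0}. Adding -1 shifts the range to ℂ ∖ {-1}. Thus f omits exactly the value -1.

Omitted value: -1.


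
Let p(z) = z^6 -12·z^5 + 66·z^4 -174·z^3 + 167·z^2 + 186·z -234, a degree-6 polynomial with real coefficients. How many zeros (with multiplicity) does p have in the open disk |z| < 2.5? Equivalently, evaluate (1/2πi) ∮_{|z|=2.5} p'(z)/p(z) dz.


The zeros of p are: (3 + 3i), (3 - 3i), -1, 1, (3 + 2i), (3 - 2i).
Their magnitudes are: 4.243, 4.243, 1, 1, 3.606, 3.606.
Zeros with |z| < R = 2.5: -1, 1.
Count = 2.
By the argument principle, (1/2πi) ∮_{|z|=R} p'(z)/p(z) dz equals exactly this count.

Number of zeros inside |z| < 2.5: 2.


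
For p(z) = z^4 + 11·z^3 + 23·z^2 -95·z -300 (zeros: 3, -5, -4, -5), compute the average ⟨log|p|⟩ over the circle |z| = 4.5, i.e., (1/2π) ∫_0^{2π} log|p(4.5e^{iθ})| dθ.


Zeros: -5, -5, -4, 3; r = 4.5.
Inside |z| < r: -4, 3. Outside (|z| ≥ r): -5, -5.
p(0) = -300, so log|p(0)| = log(300) = 5.7038.
Apply Jensen: I(r) = log|p(0)| + Σ_k log(r/|z_k|), summed over zeros inside |z| < r.
  log(r/|z_k|) for z_k = 3: log(4.5/3) = 0.4055
  log(r/|z_k|) for z_k = -4: log(4.5/4) = 0.1178
  Outside zeros (-5, -5) contribute nothing to the Jensen sum.
Sum over inside zeros: 0.5232.
I(r) = log|p(0)| + (inside sum) = 5.7038 + 0.5232 = 6.2270.
Note: since some zeros are outside |z| ≤ r, the simplified n·log(r) form does NOT apply — only the inside zeros contribute.

I(r) ≈ 6.2270.


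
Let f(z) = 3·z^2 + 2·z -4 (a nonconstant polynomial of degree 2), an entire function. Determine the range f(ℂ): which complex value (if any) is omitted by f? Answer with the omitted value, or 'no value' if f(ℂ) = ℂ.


Little Picard bounds the complement of f(ℂ) to at most one point.
For every w ∈ ℂ, the equation p(z) − w = 0 is a nonconstant polynomial in z and hence has at least one root by the fundamental theorem of algebra. So p is surjective onto ℂ, omitting no value.

Omitted value: no value.


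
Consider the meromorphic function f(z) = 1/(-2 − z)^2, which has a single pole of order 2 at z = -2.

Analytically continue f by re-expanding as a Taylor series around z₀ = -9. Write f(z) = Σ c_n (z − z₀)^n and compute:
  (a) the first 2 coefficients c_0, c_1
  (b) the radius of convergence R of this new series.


Let w = z − z₀, so z = z₀ + w.
Then -2 − z = -2 − (z₀ + w) = (-2 − z₀) − w = 7 − w.
f(z) = 1/(7 − w)^2 = (1/(7)^2) · (1 − w/(7))^{−2}.
By the binomial series (1−u)^{−2} = Σ_{n≥0} C(n+1, 1) u^n for |u|<1, with u = w/(7):
  c_n = C(n+1, 1) / (7)^(n+2).
  c_0 = 1/(7)^2 = 1/49.
  c_1 = 2/(7)^3 = 2/343.
The series is valid for |w/d| < 1, i.e. |z − z₀| < |d|.
Radius of convergence: R = |-2 − z₀| = |7| = 7 (distance from z₀ to the singularity z = -2).

c_0 = 1/49, c_1 = 2/343; R = 7.


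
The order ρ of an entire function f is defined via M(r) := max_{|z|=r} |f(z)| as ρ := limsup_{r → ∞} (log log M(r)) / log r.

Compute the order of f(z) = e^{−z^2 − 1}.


|e^{−z^2 − 1}| = e^{Re(-1·z^2) + -1} ≤ e^{1|z|^2 + -1} = e^{1r^2 + -1} on |z| = r, so ρ ≤ 2. Choosing z on |z|=r so that -1·z^2 is real positive (always possible by picking arg z appropriately) gives |f(z)| = e^{1r^2 + -1}, matching the bound. The additive constant -1 does not affect log log M(r) ~ 2·log r. Hence ρ = 2.
Therefore ρ = 2.

Order ρ = 2.


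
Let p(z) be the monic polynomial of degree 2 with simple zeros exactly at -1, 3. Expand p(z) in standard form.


The polynomial is p(z) = ∏_{α ∈ S} (z − α), where S = {-1, 3}.
Expanding the product yields: p(z) = z^2 -2·z -3.
The resulting polynomial has degree 2 and real coefficients as required.

p(z) = z^2 -2·z -3.


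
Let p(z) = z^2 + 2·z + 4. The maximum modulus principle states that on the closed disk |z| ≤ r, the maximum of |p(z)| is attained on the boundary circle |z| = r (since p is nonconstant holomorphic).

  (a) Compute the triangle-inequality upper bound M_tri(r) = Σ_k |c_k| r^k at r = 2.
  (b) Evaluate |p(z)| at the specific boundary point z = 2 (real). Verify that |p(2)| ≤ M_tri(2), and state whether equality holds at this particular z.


Coefficients: c_0 = 4, c_1 = 2, c_2 = 1. Radius r = 2.
Part (a). Triangle bound: M_tri(r) = Σ_k |c_k| r^k
  = |4|·2^0 + |2|·2^1 + |1|·2^2
  = 4 + 4 + 4 = 12.
This bounds M(r) := max_{|z|=r} |p(z)| from above; equality holds iff all terms c_k z^k can be made to align in phase at a single z on |z|=r.
Part (b). At z = 2 (real, on the circle |z| = r):
  p(2) = (4)·2^0 + (2)·2^1 + (1)·2^2 = 12.
  |p(2)| = 12.
Since all nonzero coefficients share the same sign, |p(2)| = 12 = M_tri(2); the triangle bound is attained at z = 2, so in fact M(r) = 12.

M_tri(2) = 12; |p(2)| = 12; equality at z=2: yes.


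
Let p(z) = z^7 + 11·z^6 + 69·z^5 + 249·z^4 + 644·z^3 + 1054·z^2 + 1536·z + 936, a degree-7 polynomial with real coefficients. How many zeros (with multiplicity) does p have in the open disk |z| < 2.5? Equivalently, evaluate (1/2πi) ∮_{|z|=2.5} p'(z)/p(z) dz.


The zeros of p are: (0 + 2i), (0 - 2i), (-2 + 3i), (-2 - 3i), (-3 + 3i), (-3 - 3i), -1.
Their magnitudes are: 2, 2, 3.606, 3.606, 4.243, 4.243, 1.
Zeros with |z| < R = 2.5: (0 + 2i), (0 - 2i), -1.
Count = 3.
By the argument principle, (1/2πi) ∮_{|z|=R} p'(z)/p(z) dz equals exactly this count.

Number of zeros inside |z| < 2.5: 3.


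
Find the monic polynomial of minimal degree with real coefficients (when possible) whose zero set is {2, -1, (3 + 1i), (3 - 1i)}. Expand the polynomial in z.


The polynomial is p(z) = ∏_{α ∈ S} (z − α), where S = {2, -1, (3 + 1i), (3 - 1i)}.
Expanding the product yields: p(z) = z^4 -7·z^3 + 14·z^2 + 2·z -20.
Note conjugate pairs combine to real quadratics: (z − (3+1i))(z − (3−1i)) = z² − 6z + 10.
The resulting polynomial has degree 4 and real coefficients as required.

p(z) = z^4 -7·z^3 + 14·z^2 + 2·z -20.


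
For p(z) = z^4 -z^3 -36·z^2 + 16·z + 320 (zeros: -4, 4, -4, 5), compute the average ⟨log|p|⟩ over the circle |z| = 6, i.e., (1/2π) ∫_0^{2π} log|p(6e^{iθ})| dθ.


Zeros: -4, -4, 4, 5; r = 6.
Inside |z| < r: -4, -4, 4, 5. Outside (|z| ≥ r): ∅.
p(0) = 320, so log|p(0)| = log(320) = 5.7683.
Apply Jensen: I(r) = log|p(0)| + Σ_k log(r/|z_k|), summed over zeros inside |z| < r.
  log(r/|z_k|) for z_k = -4: log(6/4) = 0.4055
  log(r/|z_k|) for z_k = 4: log(6/4) = 0.4055
  log(r/|z_k|) for z_k = -4: log(6/4) = 0.4055
  log(r/|z_k|) for z_k = 5: log(6/5) = 0.1823
Sum over inside zeros: 1.3987.
I(r) = log|p(0)| + (inside sum) = 5.7683 + 1.3987 = 7.1670.
Closed form (all zeros inside, monic): I(r) = n·log(r) = 4·log(6) = 7.1670. ✓

I(r) ≈ 7.1670.


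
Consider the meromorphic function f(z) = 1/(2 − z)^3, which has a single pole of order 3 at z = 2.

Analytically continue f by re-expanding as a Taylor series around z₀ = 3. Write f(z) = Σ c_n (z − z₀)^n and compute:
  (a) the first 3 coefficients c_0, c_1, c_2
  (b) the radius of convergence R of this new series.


Let w = z − z₀, so z = z₀ + w.
Then 2 − z = 2 − (z₀ + w) = (2 − z₀) − w = -1 − w.
f(z) = 1/(-1 − w)^3 = (1/(-1)^3) · (1 − w/(-1))^{−3}.
By the binomial series (1−u)^{−3} = Σ_{n≥0} C(n+2, 2) u^n for |u|<1, with u = w/(-1):
  c_n = C(n+2, 2) / (-1)^(n+3).
  c_0 = 1/(-1)^3 = -1.
  c_1 = 3/(-1)^4 = 3.
  c_2 = 6/(-1)^5 = -6.
The series is valid for |w/d| < 1, i.e. |z − z₀| < |d|.
Radius of convergence: R = |2 − z₀| = |-1| = 1 (distance from z₀ to the singularity z = 2).

c_0 = -1, c_1 = 3, c_2 = -6; R = 1.
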